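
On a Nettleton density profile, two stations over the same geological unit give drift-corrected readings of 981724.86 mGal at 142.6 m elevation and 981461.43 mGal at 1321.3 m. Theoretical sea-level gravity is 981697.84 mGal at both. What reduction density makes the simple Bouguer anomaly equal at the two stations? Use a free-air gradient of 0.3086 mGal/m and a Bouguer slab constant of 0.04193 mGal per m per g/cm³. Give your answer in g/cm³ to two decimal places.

Δg_obs = 981461.43 − 981724.86 = -263.43 mGal over Δh = 1321.3 − 142.6 = 1178.7 m
Equal Bouguer anomalies ⇒ Δg_obs + (0.3086 − 0.04193ρ)·Δh = 0
0.3086 − 0.04193ρ = −Δg_obs/Δh = 0.22349
ρ = (0.3086 − 0.22349) / 0.04193 = 2.03 g/cm³

2.03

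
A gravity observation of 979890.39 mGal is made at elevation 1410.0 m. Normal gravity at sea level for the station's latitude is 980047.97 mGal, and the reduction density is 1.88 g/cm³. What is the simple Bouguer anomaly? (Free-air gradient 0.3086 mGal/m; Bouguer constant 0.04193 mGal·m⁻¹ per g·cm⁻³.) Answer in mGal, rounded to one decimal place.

Free-air correction = 0.3086 × 1410.0 = 435.13 mGal
Free-air anomaly = 979890.39 − 980047.97 + (435.13) = 277.55 mGal
Bouguer slab correction = 0.04193 × 1.88 × 1410.0 = 111.15 mGal
Simple Bouguer anomaly = 277.55 − (111.15) = 166.40 mGal

166.4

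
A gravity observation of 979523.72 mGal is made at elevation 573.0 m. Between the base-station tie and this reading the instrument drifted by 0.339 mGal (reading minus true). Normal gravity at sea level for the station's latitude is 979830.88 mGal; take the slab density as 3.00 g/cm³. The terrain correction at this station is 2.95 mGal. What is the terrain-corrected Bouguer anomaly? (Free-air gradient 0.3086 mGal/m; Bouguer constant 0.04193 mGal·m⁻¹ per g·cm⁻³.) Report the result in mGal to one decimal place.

Drift-corrected reading = 979523.72 − (0.339) = 979523.381 mGal
Free-air correction = 0.3086 × 573.0 = 176.83 mGal
Free-air anomaly = 979523.381 − 979830.88 + (176.83) = -130.669 mGal
Bouguer slab correction = 0.04193 × 3.00 × 573.0 = 72.08 mGal
Simple Bouguer anomaly = -130.669 − (72.08) = -202.749 mGal
Complete Bouguer anomaly = -202.749 + 2.95 = -199.799 mGal

-199.8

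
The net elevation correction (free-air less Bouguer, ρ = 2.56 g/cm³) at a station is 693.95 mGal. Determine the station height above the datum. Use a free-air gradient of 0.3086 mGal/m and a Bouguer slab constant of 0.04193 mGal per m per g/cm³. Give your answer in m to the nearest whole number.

Combined gradient = 0.3086 − 0.04193 × 2.56 = 0.2012592 mGal/m
h = 693.95 / 0.2012592 = 3448.04 m

3448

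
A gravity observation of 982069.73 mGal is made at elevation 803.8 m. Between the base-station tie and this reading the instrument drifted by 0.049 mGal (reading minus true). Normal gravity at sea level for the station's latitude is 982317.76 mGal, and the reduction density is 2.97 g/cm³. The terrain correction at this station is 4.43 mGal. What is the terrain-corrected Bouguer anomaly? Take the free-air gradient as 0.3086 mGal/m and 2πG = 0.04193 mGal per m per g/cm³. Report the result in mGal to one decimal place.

Drift-corrected reading = 982069.73 − (0.049) = 982069.681 mGal
Free-air correction = 0.3086 × 803.8 = 248.05 mGal
Free-air anomaly = 982069.681 − 982317.76 + (248.05) = -0.029 mGal
Bouguer slab correction = 0.04193 × 2.97 × 803.8 = 100.10 mGal
Simple Bouguer anomaly = -0.029 − (100.10) = -100.129 mGal
Complete Bouguer anomaly = -100.129 + 4.43 = -95.699 mGal

-95.7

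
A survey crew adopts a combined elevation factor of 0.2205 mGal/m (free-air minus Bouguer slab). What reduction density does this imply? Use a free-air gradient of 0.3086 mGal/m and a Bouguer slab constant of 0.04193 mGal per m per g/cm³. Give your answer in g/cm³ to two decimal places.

2.10

0.2205 = 0.3086 − 0.04193 × ρ
ρ = (0.3086 − 0.2205) / 0.04193 = 2.10 g/cm³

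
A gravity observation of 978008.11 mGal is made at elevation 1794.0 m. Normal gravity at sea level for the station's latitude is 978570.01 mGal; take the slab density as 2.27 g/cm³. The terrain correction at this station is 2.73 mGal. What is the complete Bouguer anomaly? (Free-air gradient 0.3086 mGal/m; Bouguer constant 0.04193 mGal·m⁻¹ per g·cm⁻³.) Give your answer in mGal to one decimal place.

-176.3

Free-air correction = 0.3086 × 1794.0 = 553.63 mGal
Free-air anomaly = 978008.11 − 978570.01 + (553.63) = -8.27 mGal
Bouguer slab correction = 0.04193 × 2.27 × 1794.0 = 170.75 mGal
Simple Bouguer anomaly = -8.27 − (170.75) = -179.02 mGal
Complete Bouguer anomaly = -179.02 + 2.73 = -176.29 mGal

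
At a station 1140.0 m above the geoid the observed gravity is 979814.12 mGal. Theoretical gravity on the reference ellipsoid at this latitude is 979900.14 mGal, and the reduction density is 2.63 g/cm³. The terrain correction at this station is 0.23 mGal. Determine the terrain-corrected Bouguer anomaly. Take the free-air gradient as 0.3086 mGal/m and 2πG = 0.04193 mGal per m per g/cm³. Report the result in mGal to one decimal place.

Free-air correction = 0.3086 × 1140.0 = 351.80 mGal
Free-air anomaly = 979814.12 − 979900.14 + (351.80) = 265.78 mGal
Bouguer slab correction = 0.04193 × 2.63 × 1140.0 = 125.71 mGal
Simple Bouguer anomaly = 265.78 − (125.71) = 140.07 mGal
Complete Bouguer anomaly = 140.07 + 0.23 = 140.30 mGal

140.3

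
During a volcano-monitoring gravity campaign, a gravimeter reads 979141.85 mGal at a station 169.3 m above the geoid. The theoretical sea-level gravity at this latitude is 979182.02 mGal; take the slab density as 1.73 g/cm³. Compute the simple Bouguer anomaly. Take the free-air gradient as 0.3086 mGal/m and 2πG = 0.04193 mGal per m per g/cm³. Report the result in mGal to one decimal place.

-0.2

Free-air correction = 0.3086 × 169.3 = 52.25 mGal
Free-air anomaly = 979141.85 − 979182.02 + (52.25) = 12.08 mGal
Bouguer slab correction = 0.04193 × 1.73 × 169.3 = 12.28 mGal
Simple Bouguer anomaly = 12.08 − (12.28) = -0.20 mGal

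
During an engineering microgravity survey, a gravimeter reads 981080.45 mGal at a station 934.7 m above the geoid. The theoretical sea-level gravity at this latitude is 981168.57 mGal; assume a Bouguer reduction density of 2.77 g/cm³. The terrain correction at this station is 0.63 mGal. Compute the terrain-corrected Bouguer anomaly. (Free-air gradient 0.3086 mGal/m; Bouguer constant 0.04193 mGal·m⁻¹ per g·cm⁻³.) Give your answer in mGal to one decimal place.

Free-air correction = 0.3086 × 934.7 = 288.45 mGal
Free-air anomaly = 981080.45 − 981168.57 + (288.45) = 200.33 mGal
Bouguer slab correction = 0.04193 × 2.77 × 934.7 = 108.56 mGal
Simple Bouguer anomaly = 200.33 − (108.56) = 91.77 mGal
Complete Bouguer anomaly = 91.77 + 0.63 = 92.40 mGal

92.4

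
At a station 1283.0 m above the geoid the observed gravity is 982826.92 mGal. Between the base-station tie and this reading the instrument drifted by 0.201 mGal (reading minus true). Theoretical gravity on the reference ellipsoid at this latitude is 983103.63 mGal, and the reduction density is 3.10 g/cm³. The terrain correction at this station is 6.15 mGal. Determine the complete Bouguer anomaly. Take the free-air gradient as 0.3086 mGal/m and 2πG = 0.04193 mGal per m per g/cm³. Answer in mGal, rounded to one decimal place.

Drift-corrected reading = 982826.92 − (0.201) = 982826.719 mGal
Free-air correction = 0.3086 × 1283.0 = 395.93 mGal
Free-air anomaly = 982826.719 − 983103.63 + (395.93) = 119.019 mGal
Bouguer slab correction = 0.04193 × 3.10 × 1283.0 = 166.77 mGal
Simple Bouguer anomaly = 119.019 − (166.77) = -47.751 mGal
Complete Bouguer anomaly = -47.751 + 6.15 = -41.601 mGal

-41.6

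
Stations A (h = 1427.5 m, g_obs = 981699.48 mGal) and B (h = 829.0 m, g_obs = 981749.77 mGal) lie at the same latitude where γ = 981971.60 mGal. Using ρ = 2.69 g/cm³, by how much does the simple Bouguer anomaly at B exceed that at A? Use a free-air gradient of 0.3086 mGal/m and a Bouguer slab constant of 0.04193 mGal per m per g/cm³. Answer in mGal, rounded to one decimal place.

-66.9

Δg_SB(A) = 981699.48 − 981971.60 + 0.3086×1427.5 − 0.04193×2.69×1427.5 = 7.40 mGal
Δg_SB(B) = 981749.77 − 981971.60 + 0.3086×829.0 − 0.04193×2.69×829.0 = -59.50 mGal
Difference = -59.50 − (7.40) = -66.90 mGal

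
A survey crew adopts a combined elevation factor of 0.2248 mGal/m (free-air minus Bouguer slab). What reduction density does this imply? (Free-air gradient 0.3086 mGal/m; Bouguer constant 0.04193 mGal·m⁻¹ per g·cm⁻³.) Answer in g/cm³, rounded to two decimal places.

2.00

0.2248 = 0.3086 − 0.04193 × ρ
ρ = (0.3086 − 0.2248) / 0.04193 = 2.00 g/cm³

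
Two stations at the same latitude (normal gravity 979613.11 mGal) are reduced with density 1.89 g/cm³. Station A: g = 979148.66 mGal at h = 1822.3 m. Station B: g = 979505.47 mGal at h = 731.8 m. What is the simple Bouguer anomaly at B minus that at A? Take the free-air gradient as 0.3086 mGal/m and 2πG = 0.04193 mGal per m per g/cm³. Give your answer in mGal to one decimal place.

106.7

Δg_SB(A) = 979148.66 − 979613.11 + 0.3086×1822.3 − 0.04193×1.89×1822.3 = -46.50 mGal
Δg_SB(B) = 979505.47 − 979613.11 + 0.3086×731.8 − 0.04193×1.89×731.8 = 60.20 mGal
Difference = 60.20 − (-46.50) = 106.70 mGal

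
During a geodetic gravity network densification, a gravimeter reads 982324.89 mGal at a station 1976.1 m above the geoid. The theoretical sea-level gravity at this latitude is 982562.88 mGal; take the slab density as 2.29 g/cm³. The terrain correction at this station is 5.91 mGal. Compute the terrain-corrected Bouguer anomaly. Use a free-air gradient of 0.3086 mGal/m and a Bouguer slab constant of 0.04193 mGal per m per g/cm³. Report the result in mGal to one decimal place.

188.0

Free-air correction = 0.3086 × 1976.1 = 609.82 mGal
Free-air anomaly = 982324.89 − 982562.88 + (609.82) = 371.83 mGal
Bouguer slab correction = 0.04193 × 2.29 × 1976.1 = 189.74 mGal
Simple Bouguer anomaly = 371.83 − (189.74) = 182.09 mGal
Complete Bouguer anomaly = 182.09 + 5.91 = 188.00 mGal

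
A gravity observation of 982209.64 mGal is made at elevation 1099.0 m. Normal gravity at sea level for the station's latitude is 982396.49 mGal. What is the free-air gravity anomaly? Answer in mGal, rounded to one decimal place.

Free-air correction = 0.3086 × 1099.0 = 339.15 mGal
Free-air anomaly = 982209.64 − 982396.49 + (339.15) = 152.30 mGal

152.3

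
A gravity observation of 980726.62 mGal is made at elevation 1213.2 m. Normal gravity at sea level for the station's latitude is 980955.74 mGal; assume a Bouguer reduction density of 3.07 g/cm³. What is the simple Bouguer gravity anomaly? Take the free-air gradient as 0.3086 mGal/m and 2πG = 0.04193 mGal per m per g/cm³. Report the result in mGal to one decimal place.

Free-air correction = 0.3086 × 1213.2 = 374.39 mGal
Free-air anomaly = 980726.62 − 980955.74 + (374.39) = 145.27 mGal
Bouguer slab correction = 0.04193 × 3.07 × 1213.2 = 156.17 mGal
Simple Bouguer anomaly = 145.27 − (156.17) = -10.90 mGal

-10.9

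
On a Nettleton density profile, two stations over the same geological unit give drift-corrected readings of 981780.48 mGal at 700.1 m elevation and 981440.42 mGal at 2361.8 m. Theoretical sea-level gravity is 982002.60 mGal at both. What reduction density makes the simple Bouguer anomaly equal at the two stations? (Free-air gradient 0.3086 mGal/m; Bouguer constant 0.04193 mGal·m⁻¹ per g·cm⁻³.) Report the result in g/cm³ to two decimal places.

2.48

Δg_obs = 981440.42 − 981780.48 = -340.06 mGal over Δh = 2361.8 − 700.1 = 1661.7 m
Equal Bouguer anomalies ⇒ Δg_obs + (0.3086 − 0.04193ρ)·Δh = 0
0.3086 − 0.04193ρ = −Δg_obs/Δh = 0.20465
ρ = (0.3086 − 0.20465) / 0.04193 = 2.48 g/cm³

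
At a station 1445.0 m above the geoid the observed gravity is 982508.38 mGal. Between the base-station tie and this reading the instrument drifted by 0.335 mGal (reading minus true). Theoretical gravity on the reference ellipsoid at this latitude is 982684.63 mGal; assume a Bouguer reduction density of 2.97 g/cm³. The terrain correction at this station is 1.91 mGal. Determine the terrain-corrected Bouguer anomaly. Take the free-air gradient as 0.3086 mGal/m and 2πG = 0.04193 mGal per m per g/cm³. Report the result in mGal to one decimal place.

91.3

Drift-corrected reading = 982508.38 − (0.335) = 982508.045 mGal
Free-air correction = 0.3086 × 1445.0 = 445.93 mGal
Free-air anomaly = 982508.045 − 982684.63 + (445.93) = 269.345 mGal
Bouguer slab correction = 0.04193 × 2.97 × 1445.0 = 179.95 mGal
Simple Bouguer anomaly = 269.345 − (179.95) = 89.395 mGal
Complete Bouguer anomaly = 89.395 + 1.91 = 91.305 mGal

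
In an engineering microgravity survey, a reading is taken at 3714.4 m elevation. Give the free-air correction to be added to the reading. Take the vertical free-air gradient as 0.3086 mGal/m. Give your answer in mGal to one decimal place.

Free-air correction = 0.3086 × 3714.4 = 1146.3 mGal

1146.3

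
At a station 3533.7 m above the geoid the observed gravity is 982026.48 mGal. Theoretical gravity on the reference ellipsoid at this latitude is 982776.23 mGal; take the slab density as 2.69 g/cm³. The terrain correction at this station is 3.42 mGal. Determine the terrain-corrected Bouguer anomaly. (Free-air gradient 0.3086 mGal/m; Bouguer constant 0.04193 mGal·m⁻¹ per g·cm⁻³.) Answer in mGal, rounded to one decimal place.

-54.4

Free-air correction = 0.3086 × 3533.7 = 1090.50 mGal
Free-air anomaly = 982026.48 − 982776.23 + (1090.50) = 340.75 mGal
Bouguer slab correction = 0.04193 × 2.69 × 3533.7 = 398.57 mGal
Simple Bouguer anomaly = 340.75 − (398.57) = -57.82 mGal
Complete Bouguer anomaly = -57.82 + 3.42 = -54.40 mGal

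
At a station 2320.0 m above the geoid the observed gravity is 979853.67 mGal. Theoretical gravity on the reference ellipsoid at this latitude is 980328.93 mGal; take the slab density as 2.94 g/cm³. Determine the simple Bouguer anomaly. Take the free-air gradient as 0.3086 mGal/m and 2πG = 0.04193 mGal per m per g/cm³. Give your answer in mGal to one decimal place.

-45.3

Free-air correction = 0.3086 × 2320.0 = 715.95 mGal
Free-air anomaly = 979853.67 − 980328.93 + (715.95) = 240.69 mGal
Bouguer slab correction = 0.04193 × 2.94 × 2320.0 = 286.00 mGal
Simple Bouguer anomaly = 240.69 − (286.00) = -45.31 mGal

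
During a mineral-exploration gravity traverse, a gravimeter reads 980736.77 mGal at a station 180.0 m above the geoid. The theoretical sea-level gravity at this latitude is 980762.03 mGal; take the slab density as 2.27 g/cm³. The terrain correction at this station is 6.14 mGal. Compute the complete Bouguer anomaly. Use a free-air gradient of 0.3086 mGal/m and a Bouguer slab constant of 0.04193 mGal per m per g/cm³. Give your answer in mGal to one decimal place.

Free-air correction = 0.3086 × 180.0 = 55.55 mGal
Free-air anomaly = 980736.77 − 980762.03 + (55.55) = 30.29 mGal
Bouguer slab correction = 0.04193 × 2.27 × 180.0 = 17.13 mGal
Simple Bouguer anomaly = 30.29 − (17.13) = 13.16 mGal
Complete Bouguer anomaly = 13.16 + 6.14 = 19.30 mGal

19.3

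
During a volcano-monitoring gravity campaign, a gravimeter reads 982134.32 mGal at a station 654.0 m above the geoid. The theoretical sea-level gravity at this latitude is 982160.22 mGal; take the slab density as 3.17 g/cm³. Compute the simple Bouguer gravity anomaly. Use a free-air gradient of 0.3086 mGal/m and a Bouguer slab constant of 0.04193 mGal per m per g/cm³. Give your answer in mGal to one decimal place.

Free-air correction = 0.3086 × 654.0 = 201.82 mGal
Free-air anomaly = 982134.32 − 982160.22 + (201.82) = 175.92 mGal
Bouguer slab correction = 0.04193 × 3.17 × 654.0 = 86.93 mGal
Simple Bouguer anomaly = 175.92 − (86.93) = 88.99 mGal

89.0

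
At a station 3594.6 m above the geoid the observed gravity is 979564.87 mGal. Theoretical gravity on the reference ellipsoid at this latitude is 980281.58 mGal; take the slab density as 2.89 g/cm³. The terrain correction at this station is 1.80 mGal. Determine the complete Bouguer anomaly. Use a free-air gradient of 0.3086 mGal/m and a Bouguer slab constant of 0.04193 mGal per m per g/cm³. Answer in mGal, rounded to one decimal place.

Free-air correction = 0.3086 × 3594.6 = 1109.29 mGal
Free-air anomaly = 979564.87 − 980281.58 + (1109.29) = 392.58 mGal
Bouguer slab correction = 0.04193 × 2.89 × 3594.6 = 435.59 mGal
Simple Bouguer anomaly = 392.58 − (435.59) = -43.01 mGal
Complete Bouguer anomaly = -43.01 + 1.80 = -41.21 mGal

-41.2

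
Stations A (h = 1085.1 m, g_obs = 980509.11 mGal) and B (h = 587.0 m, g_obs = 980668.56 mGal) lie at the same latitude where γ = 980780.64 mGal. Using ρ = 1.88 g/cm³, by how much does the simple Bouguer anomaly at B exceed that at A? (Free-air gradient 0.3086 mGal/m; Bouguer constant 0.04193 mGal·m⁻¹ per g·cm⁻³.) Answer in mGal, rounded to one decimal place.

45.0

Δg_SB(A) = 980509.11 − 980780.64 + 0.3086×1085.1 − 0.04193×1.88×1085.1 = -22.20 mGal
Δg_SB(B) = 980668.56 − 980780.64 + 0.3086×587.0 − 0.04193×1.88×587.0 = 22.80 mGal
Difference = 22.80 − (-22.20) = 45.00 mGal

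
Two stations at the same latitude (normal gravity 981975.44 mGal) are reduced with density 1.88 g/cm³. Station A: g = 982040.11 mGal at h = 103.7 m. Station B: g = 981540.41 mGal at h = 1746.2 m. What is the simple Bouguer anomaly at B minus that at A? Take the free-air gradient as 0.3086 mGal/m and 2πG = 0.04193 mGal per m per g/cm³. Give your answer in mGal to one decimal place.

Δg_SB(A) = 982040.11 − 981975.44 + 0.3086×103.7 − 0.04193×1.88×103.7 = 88.50 mGal
Δg_SB(B) = 981540.41 − 981975.44 + 0.3086×1746.2 − 0.04193×1.88×1746.2 = -33.80 mGal
Difference = -33.80 − (88.50) = -122.30 mGal

-122.3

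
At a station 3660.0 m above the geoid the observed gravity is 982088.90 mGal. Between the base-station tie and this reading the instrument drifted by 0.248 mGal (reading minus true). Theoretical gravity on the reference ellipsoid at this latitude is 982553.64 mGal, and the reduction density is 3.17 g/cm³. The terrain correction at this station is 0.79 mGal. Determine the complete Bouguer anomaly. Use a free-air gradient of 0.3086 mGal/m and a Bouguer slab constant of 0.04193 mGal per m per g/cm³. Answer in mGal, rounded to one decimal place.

Drift-corrected reading = 982088.90 − (0.248) = 982088.652 mGal
Free-air correction = 0.3086 × 3660.0 = 1129.48 mGal
Free-air anomaly = 982088.652 − 982553.64 + (1129.48) = 664.492 mGal
Bouguer slab correction = 0.04193 × 3.17 × 3660.0 = 486.48 mGal
Simple Bouguer anomaly = 664.492 − (486.48) = 178.012 mGal
Complete Bouguer anomaly = 178.012 + 0.79 = 178.802 mGal

178.8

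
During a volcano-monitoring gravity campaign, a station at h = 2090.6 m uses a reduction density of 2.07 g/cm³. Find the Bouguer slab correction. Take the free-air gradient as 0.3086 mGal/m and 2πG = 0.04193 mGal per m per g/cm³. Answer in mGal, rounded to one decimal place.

Bouguer slab correction = 0.04193 × 2.07 × 2090.6 = 181.5 mGal

181.5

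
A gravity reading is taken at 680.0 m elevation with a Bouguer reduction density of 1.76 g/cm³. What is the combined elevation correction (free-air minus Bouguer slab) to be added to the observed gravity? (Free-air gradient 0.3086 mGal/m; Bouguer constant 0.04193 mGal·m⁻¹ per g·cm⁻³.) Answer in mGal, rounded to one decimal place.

Combined gradient = 0.3086 − 0.04193 × 1.76 = 0.2348032 mGal/m
Combined elevation correction = 0.2348032 × 680.0 = 159.7 mGal

159.7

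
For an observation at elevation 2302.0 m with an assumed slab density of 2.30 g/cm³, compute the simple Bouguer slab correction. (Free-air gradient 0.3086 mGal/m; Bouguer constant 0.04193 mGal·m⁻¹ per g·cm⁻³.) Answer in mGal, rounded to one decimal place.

Bouguer slab correction = 0.04193 × 2.30 × 2302.0 = 222.0 mGal

222.0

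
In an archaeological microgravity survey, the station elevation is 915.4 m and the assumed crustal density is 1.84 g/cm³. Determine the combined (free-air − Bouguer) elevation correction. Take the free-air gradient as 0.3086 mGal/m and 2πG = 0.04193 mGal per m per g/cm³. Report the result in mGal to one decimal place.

Combined gradient = 0.3086 − 0.04193 × 1.84 = 0.2314488 mGal/m
Combined elevation correction = 0.2314488 × 915.4 = 211.9 mGal

211.9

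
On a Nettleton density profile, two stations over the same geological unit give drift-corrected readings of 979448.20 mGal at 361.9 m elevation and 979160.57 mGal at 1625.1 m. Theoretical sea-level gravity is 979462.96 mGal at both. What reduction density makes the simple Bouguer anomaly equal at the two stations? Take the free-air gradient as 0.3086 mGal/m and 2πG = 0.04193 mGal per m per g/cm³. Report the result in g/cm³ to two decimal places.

1.93

Δg_obs = 979160.57 − 979448.20 = -287.63 mGal over Δh = 1625.1 − 361.9 = 1263.2 m
Equal Bouguer anomalies ⇒ Δg_obs + (0.3086 − 0.04193ρ)·Δh = 0
0.3086 − 0.04193ρ = −Δg_obs/Δh = 0.22770
ρ = (0.3086 − 0.22770) / 0.04193 = 1.93 g/cm³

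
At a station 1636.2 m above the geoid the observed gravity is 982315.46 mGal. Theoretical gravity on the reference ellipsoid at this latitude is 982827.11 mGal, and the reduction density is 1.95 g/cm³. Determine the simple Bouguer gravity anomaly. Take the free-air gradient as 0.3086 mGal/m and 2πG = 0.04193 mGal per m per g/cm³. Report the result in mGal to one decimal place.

-140.5

Free-air correction = 0.3086 × 1636.2 = 504.93 mGal
Free-air anomaly = 982315.46 − 982827.11 + (504.93) = -6.72 mGal
Bouguer slab correction = 0.04193 × 1.95 × 1636.2 = 133.78 mGal
Simple Bouguer anomaly = -6.72 − (133.78) = -140.50 mGal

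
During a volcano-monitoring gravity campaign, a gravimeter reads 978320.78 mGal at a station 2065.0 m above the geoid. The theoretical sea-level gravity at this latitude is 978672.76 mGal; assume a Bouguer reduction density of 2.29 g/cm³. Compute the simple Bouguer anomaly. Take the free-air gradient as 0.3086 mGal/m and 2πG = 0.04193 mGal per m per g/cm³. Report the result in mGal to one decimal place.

Free-air correction = 0.3086 × 2065.0 = 637.26 mGal
Free-air anomaly = 978320.78 − 978672.76 + (637.26) = 285.28 mGal
Bouguer slab correction = 0.04193 × 2.29 × 2065.0 = 198.28 mGal
Simple Bouguer anomaly = 285.28 − (198.28) = 87.00 mGal

87.0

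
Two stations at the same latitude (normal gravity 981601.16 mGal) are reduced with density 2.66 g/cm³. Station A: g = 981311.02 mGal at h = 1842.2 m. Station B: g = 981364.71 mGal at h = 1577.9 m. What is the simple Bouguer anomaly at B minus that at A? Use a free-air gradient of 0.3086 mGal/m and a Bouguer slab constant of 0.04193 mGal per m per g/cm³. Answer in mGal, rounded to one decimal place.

Δg_SB(A) = 981311.02 − 981601.16 + 0.3086×1842.2 − 0.04193×2.66×1842.2 = 72.90 mGal
Δg_SB(B) = 981364.71 − 981601.16 + 0.3086×1577.9 − 0.04193×2.66×1577.9 = 74.50 mGal
Difference = 74.50 − (72.90) = 1.60 mGal

1.6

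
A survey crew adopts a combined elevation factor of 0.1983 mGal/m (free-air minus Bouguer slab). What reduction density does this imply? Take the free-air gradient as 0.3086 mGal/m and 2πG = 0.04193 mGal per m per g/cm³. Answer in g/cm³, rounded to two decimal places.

2.63

0.1983 = 0.3086 − 0.04193 × ρ
ρ = (0.3086 − 0.1983) / 0.04193 = 2.63 g/cm³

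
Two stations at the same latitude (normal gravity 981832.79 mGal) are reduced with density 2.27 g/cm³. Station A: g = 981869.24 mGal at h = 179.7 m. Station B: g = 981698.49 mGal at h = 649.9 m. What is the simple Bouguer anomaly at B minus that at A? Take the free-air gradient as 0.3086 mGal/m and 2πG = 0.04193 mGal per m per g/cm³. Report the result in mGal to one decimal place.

Δg_SB(A) = 981869.24 − 981832.79 + 0.3086×179.7 − 0.04193×2.27×179.7 = 74.80 mGal
Δg_SB(B) = 981698.49 − 981832.79 + 0.3086×649.9 − 0.04193×2.27×649.9 = 4.40 mGal
Difference = 4.40 − (74.80) = -70.40 mGal

-70.4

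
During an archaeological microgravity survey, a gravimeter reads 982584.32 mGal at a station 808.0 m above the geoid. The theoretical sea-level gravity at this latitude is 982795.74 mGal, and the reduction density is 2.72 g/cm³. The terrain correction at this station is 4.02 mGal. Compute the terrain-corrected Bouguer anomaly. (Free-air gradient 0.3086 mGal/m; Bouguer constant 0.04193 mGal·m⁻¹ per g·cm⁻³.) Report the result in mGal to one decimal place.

Free-air correction = 0.3086 × 808.0 = 249.35 mGal
Free-air anomaly = 982584.32 − 982795.74 + (249.35) = 37.93 mGal
Bouguer slab correction = 0.04193 × 2.72 × 808.0 = 92.15 mGal
Simple Bouguer anomaly = 37.93 − (92.15) = -54.22 mGal
Complete Bouguer anomaly = -54.22 + 4.02 = -50.20 mGal

-50.2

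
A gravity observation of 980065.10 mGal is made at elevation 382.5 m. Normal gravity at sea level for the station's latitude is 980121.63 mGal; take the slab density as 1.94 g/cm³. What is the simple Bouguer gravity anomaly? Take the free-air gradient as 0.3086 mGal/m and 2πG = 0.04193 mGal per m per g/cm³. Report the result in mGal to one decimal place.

Free-air correction = 0.3086 × 382.5 = 118.04 mGal
Free-air anomaly = 980065.10 − 980121.63 + (118.04) = 61.51 mGal
Bouguer slab correction = 0.04193 × 1.94 × 382.5 = 31.11 mGal
Simple Bouguer anomaly = 61.51 − (31.11) = 30.40 mGal

30.4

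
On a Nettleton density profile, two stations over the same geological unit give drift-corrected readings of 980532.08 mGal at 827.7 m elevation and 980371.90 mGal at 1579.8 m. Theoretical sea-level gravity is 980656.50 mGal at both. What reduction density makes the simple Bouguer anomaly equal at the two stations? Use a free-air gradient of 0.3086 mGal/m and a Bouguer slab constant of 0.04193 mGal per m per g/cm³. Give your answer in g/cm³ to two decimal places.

Δg_obs = 980371.90 − 980532.08 = -160.18 mGal over Δh = 1579.8 − 827.7 = 752.1 m
Equal Bouguer anomalies ⇒ Δg_obs + (0.3086 − 0.04193ρ)·Δh = 0
0.3086 − 0.04193ρ = −Δg_obs/Δh = 0.21298
ρ = (0.3086 − 0.21298) / 0.04193 = 2.28 g/cm³

2.28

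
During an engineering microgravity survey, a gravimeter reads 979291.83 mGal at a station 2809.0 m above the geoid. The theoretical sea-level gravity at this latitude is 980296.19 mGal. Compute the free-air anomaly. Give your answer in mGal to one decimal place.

-137.5

Free-air correction = 0.3086 × 2809.0 = 866.86 mGal
Free-air anomaly = 979291.83 − 980296.19 + (866.86) = -137.50 mGal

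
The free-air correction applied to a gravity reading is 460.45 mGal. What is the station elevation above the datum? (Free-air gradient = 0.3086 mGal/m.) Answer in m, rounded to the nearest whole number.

h = 460.45 / 0.3086 = 1492.06 m

1492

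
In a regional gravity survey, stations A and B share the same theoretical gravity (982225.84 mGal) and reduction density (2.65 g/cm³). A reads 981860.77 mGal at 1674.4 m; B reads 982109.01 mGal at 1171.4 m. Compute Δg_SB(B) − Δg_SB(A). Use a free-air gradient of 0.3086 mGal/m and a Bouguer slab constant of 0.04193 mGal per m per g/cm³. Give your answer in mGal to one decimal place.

Δg_SB(A) = 981860.77 − 982225.84 + 0.3086×1674.4 − 0.04193×2.65×1674.4 = -34.40 mGal
Δg_SB(B) = 982109.01 − 982225.84 + 0.3086×1171.4 − 0.04193×2.65×1171.4 = 114.50 mGal
Difference = 114.50 − (-34.40) = 148.90 mGal

148.9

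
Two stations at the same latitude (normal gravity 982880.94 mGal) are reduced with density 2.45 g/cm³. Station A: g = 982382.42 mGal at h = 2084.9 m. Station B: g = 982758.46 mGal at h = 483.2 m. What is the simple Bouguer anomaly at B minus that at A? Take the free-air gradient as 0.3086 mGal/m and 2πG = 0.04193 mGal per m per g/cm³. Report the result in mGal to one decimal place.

Δg_SB(A) = 982382.42 − 982880.94 + 0.3086×2084.9 − 0.04193×2.45×2084.9 = -69.30 mGal
Δg_SB(B) = 982758.46 − 982880.94 + 0.3086×483.2 − 0.04193×2.45×483.2 = -23.00 mGal
Difference = -23.00 − (-69.30) = 46.30 mGal

46.3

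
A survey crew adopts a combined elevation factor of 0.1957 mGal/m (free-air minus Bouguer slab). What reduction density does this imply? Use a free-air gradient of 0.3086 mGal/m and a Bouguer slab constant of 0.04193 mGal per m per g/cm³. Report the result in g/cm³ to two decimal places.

2.69

0.1957 = 0.3086 − 0.04193 × ρ
ρ = (0.3086 − 0.1957) / 0.04193 = 2.69 g/cm³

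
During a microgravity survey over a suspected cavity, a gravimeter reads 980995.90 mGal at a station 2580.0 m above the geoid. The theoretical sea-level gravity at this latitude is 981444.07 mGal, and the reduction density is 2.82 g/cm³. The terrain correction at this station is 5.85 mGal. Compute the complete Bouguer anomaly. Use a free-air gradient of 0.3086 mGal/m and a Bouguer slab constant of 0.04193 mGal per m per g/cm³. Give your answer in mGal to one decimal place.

48.8

Free-air correction = 0.3086 × 2580.0 = 796.19 mGal
Free-air anomaly = 980995.90 − 981444.07 + (796.19) = 348.02 mGal
Bouguer slab correction = 0.04193 × 2.82 × 2580.0 = 305.07 mGal
Simple Bouguer anomaly = 348.02 − (305.07) = 42.95 mGal
Complete Bouguer anomaly = 42.95 + 5.85 = 48.80 mGal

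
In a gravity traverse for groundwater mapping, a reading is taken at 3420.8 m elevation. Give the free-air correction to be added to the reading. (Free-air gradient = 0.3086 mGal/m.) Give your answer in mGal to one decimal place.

1055.7

Free-air correction = 0.3086 × 3420.8 = 1055.7 mGal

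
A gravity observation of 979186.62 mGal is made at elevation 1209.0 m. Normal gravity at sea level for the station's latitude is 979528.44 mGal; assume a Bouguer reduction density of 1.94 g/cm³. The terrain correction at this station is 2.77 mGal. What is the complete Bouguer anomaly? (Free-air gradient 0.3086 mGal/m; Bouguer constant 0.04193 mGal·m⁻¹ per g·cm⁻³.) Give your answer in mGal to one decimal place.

Free-air correction = 0.3086 × 1209.0 = 373.10 mGal
Free-air anomaly = 979186.62 − 979528.44 + (373.10) = 31.28 mGal
Bouguer slab correction = 0.04193 × 1.94 × 1209.0 = 98.35 mGal
Simple Bouguer anomaly = 31.28 − (98.35) = -67.07 mGal
Complete Bouguer anomaly = -67.07 + 2.77 = -64.30 mGal

-64.3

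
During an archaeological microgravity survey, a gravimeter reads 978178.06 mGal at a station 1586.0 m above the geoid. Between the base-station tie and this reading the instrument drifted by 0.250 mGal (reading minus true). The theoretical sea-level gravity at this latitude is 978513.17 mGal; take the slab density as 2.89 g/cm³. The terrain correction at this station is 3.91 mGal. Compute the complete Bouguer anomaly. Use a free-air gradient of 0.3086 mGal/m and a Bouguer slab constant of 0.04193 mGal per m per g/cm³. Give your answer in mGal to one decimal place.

Drift-corrected reading = 978178.06 − (0.250) = 978177.810 mGal
Free-air correction = 0.3086 × 1586.0 = 489.44 mGal
Free-air anomaly = 978177.810 − 978513.17 + (489.44) = 154.080 mGal
Bouguer slab correction = 0.04193 × 2.89 × 1586.0 = 192.19 mGal
Simple Bouguer anomaly = 154.080 − (192.19) = -38.110 mGal
Complete Bouguer anomaly = -38.110 + 3.91 = -34.200 mGal

-34.2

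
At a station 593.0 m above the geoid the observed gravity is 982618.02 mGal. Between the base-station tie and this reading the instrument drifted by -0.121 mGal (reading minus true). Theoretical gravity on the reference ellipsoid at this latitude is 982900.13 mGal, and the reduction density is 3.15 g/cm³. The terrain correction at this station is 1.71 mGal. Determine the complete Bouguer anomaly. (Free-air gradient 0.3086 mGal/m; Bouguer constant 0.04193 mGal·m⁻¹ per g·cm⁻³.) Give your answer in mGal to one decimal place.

-175.6

Drift-corrected reading = 982618.02 − (-0.121) = 982618.141 mGal
Free-air correction = 0.3086 × 593.0 = 183.00 mGal
Free-air anomaly = 982618.141 − 982900.13 + (183.00) = -98.989 mGal
Bouguer slab correction = 0.04193 × 3.15 × 593.0 = 78.32 mGal
Simple Bouguer anomaly = -98.989 − (78.32) = -177.309 mGal
Complete Bouguer anomaly = -177.309 + 1.71 = -175.599 mGal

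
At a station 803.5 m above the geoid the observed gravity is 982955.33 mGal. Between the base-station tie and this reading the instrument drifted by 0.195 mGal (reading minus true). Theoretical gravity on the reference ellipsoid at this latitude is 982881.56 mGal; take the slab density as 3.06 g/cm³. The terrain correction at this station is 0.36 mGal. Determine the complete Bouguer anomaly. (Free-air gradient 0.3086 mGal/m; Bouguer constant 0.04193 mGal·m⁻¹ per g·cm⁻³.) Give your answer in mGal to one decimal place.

218.8

Drift-corrected reading = 982955.33 − (0.195) = 982955.135 mGal
Free-air correction = 0.3086 × 803.5 = 247.96 mGal
Free-air anomaly = 982955.135 − 982881.56 + (247.96) = 321.535 mGal
Bouguer slab correction = 0.04193 × 3.06 × 803.5 = 103.09 mGal
Simple Bouguer anomaly = 321.535 − (103.09) = 218.445 mGal
Complete Bouguer anomaly = 218.445 + 0.36 = 218.805 mGal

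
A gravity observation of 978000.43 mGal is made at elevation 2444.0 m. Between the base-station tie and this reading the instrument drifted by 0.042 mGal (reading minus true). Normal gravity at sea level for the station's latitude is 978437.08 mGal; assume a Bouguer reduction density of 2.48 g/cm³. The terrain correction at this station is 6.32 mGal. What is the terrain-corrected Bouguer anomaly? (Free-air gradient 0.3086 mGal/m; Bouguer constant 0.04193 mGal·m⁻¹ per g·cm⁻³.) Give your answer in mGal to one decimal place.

69.7

Drift-corrected reading = 978000.43 − (0.042) = 978000.388 mGal
Free-air correction = 0.3086 × 2444.0 = 754.22 mGal
Free-air anomaly = 978000.388 − 978437.08 + (754.22) = 317.528 mGal
Bouguer slab correction = 0.04193 × 2.48 × 2444.0 = 254.14 mGal
Simple Bouguer anomaly = 317.528 − (254.14) = 63.388 mGal
Complete Bouguer anomaly = 63.388 + 6.32 = 69.708 mGal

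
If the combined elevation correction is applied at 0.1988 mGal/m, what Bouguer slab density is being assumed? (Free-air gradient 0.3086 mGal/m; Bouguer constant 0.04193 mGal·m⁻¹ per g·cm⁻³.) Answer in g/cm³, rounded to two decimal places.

2.62

0.1988 = 0.3086 − 0.04193 × ρ
ρ = (0.3086 − 0.1988) / 0.04193 = 2.62 g/cm³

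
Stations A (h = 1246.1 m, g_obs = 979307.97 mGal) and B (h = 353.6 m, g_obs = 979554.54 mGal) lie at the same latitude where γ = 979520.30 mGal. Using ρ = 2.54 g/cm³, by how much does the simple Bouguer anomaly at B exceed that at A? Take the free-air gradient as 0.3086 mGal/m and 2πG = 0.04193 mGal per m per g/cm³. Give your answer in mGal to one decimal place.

66.2

Δg_SB(A) = 979307.97 − 979520.30 + 0.3086×1246.1 − 0.04193×2.54×1246.1 = 39.50 mGal
Δg_SB(B) = 979554.54 − 979520.30 + 0.3086×353.6 − 0.04193×2.54×353.6 = 105.70 mGal
Difference = 105.70 − (39.50) = 66.20 mGal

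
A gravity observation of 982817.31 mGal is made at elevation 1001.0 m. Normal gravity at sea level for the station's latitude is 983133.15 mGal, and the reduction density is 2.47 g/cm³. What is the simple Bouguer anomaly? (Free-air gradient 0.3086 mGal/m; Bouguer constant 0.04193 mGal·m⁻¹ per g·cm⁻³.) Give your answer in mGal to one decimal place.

-110.6

Free-air correction = 0.3086 × 1001.0 = 308.91 mGal
Free-air anomaly = 982817.31 − 983133.15 + (308.91) = -6.93 mGal
Bouguer slab correction = 0.04193 × 2.47 × 1001.0 = 103.67 mGal
Simple Bouguer anomaly = -6.93 − (103.67) = -110.60 mGal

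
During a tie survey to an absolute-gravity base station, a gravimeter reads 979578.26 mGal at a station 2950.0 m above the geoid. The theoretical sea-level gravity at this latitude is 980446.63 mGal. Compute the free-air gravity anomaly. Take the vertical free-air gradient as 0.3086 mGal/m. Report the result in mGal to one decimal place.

Free-air correction = 0.3086 × 2950.0 = 910.37 mGal
Free-air anomaly = 979578.26 − 980446.63 + (910.37) = 42.00 mGal

42.0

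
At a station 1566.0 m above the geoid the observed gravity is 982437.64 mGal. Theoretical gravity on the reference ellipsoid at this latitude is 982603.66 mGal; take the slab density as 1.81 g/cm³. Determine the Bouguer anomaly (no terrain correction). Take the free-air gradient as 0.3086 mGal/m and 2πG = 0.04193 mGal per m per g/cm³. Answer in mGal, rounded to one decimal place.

198.4

Free-air correction = 0.3086 × 1566.0 = 483.27 mGal
Free-air anomaly = 982437.64 − 982603.66 + (483.27) = 317.25 mGal
Bouguer slab correction = 0.04193 × 1.81 × 1566.0 = 118.85 mGal
Simple Bouguer anomaly = 317.25 − (118.85) = 198.40 mGal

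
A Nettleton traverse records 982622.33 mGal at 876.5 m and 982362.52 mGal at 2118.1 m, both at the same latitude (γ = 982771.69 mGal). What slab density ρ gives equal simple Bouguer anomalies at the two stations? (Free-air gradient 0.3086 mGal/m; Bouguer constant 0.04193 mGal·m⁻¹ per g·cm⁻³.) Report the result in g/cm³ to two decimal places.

Δg_obs = 982362.52 − 982622.33 = -259.81 mGal over Δh = 2118.1 − 876.5 = 1241.6 m
Equal Bouguer anomalies ⇒ Δg_obs + (0.3086 − 0.04193ρ)·Δh = 0
0.3086 − 0.04193ρ = −Δg_obs/Δh = 0.20925
ρ = (0.3086 − 0.20925) / 0.04193 = 2.37 g/cm³

2.37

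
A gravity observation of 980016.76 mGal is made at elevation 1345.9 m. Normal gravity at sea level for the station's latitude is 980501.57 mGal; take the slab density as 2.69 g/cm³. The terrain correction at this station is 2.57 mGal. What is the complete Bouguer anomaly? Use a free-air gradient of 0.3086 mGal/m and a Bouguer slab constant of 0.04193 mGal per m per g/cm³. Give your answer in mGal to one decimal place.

Free-air correction = 0.3086 × 1345.9 = 415.34 mGal
Free-air anomaly = 980016.76 − 980501.57 + (415.34) = -69.47 mGal
Bouguer slab correction = 0.04193 × 2.69 × 1345.9 = 151.81 mGal
Simple Bouguer anomaly = -69.47 − (151.81) = -221.28 mGal
Complete Bouguer anomaly = -221.28 + 2.57 = -218.71 mGal

-218.7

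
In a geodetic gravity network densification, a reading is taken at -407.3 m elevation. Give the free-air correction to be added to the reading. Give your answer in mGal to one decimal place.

Free-air correction = 0.3086 × -407.3 = -125.7 mGal

-125.7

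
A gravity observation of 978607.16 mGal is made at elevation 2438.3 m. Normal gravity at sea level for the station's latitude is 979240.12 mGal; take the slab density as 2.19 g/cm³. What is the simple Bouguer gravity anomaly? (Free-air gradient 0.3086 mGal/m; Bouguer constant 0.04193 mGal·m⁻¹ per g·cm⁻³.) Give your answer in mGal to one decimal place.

-104.4

Free-air correction = 0.3086 × 2438.3 = 752.46 mGal
Free-air anomaly = 978607.16 − 979240.12 + (752.46) = 119.50 mGal
Bouguer slab correction = 0.04193 × 2.19 × 2438.3 = 223.90 mGal
Simple Bouguer anomaly = 119.50 − (223.90) = -104.40 mGal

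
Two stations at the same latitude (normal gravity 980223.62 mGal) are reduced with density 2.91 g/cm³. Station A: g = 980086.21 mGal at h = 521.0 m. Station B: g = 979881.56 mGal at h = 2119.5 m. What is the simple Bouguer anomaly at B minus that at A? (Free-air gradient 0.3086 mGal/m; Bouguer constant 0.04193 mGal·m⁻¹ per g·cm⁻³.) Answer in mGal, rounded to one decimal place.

Δg_SB(A) = 980086.21 − 980223.62 + 0.3086×521.0 − 0.04193×2.91×521.0 = -40.20 mGal
Δg_SB(B) = 979881.56 − 980223.62 + 0.3086×2119.5 − 0.04193×2.91×2119.5 = 53.40 mGal
Difference = 53.40 − (-40.20) = 93.60 mGal

93.6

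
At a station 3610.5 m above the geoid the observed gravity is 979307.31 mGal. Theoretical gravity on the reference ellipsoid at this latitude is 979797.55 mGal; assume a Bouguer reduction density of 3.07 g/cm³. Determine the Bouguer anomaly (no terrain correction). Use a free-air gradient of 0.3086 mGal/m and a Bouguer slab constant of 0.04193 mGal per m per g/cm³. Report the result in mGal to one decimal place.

159.2

Free-air correction = 0.3086 × 3610.5 = 1114.20 mGal
Free-air anomaly = 979307.31 − 979797.55 + (1114.20) = 623.96 mGal
Bouguer slab correction = 0.04193 × 3.07 × 3610.5 = 464.76 mGal
Simple Bouguer anomaly = 623.96 − (464.76) = 159.20 mGal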